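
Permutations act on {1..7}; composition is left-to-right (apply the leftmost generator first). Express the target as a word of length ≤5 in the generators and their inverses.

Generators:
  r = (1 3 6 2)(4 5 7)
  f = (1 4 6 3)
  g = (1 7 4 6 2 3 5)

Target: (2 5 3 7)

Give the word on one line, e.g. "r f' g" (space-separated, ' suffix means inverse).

r f' r f' r

  after r: (1 3 6 2)(4 5 7)
  after f': (1 6 2 3 4 5 7)
  after r: (1 2 6)(3 5 4 7)
  after f': (1 2 4 7 6 3 5)
  after r: (2 5 3 7)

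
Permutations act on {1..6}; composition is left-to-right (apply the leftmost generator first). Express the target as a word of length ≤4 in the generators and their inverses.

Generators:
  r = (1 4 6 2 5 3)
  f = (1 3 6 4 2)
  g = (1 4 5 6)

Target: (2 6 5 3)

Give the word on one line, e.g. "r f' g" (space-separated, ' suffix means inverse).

  after g': (1 6 5 4)
  after f: (1 4 3 6 5 2)
  after f: (1 2 3 4 6 5)
  after f: (2 6 5 3)

g' f f f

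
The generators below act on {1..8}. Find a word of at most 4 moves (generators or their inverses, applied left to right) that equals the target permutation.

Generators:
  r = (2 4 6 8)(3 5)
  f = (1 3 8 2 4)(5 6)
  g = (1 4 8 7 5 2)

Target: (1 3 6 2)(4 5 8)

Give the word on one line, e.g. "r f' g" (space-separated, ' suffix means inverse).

  after r: (2 4 6 8)(3 5)
  after f: (1 3 6 2)(4 5 8)

r f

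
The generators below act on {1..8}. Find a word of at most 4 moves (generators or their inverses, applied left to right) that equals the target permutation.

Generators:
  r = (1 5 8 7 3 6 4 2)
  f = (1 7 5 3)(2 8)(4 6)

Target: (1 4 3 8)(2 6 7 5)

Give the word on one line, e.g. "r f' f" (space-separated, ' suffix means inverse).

  after r': (1 2 4 6 3 7 8 5)
  after r': (1 4 3 8)(2 6 7 5)

r' r'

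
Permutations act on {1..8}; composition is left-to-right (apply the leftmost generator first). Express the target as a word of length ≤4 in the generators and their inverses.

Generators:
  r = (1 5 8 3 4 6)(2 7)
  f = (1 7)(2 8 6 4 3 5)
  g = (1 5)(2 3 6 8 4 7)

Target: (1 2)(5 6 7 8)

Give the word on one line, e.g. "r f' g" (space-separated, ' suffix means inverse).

  after r: (1 5 8 3 4 6)(2 7)
  after f: (1 2)(5 6 7 8)

r f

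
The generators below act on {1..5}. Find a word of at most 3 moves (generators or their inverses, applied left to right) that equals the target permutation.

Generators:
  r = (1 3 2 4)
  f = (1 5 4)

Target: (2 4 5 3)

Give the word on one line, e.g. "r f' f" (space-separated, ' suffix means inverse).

f f r

  after f: (1 5 4)
  after f: (1 4 5)
  after r: (2 4 5 3)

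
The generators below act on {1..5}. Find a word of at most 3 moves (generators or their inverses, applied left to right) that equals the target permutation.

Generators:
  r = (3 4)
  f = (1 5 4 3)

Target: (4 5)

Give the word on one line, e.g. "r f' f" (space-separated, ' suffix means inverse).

  after f: (1 5 4 3)
  after r': (1 5 3)
  after f': (4 5)

f r' f'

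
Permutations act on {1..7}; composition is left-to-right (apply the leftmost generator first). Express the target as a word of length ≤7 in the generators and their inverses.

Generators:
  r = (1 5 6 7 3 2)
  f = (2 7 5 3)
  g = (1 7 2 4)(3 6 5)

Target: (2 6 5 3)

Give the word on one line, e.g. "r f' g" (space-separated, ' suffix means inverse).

  after f': (2 3 5 7)
  after g': (1 4 2 5)(3 6)
  after f': (1 4 3 6 5)(2 7)
  after r: (1 4 2 3 7)
  after g: (2 6 5 3)

f' g' f' r g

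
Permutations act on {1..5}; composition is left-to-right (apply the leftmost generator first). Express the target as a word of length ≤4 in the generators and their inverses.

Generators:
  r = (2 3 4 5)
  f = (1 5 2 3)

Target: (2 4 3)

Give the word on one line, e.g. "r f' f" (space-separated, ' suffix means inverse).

f r f' f'

  after f: (1 5 2 3)
  after r: (1 2 4 5 3)
  after f': (1 5 2 4)
  after f': (2 4 3)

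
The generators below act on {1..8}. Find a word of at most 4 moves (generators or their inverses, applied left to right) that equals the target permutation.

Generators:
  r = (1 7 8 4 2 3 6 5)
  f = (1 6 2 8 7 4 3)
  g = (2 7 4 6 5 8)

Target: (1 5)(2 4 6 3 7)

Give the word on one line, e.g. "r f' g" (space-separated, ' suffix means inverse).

  after f: (1 6 2 8 7 4 3)
  after r: (1 5)(2 4 6 3 7)

f r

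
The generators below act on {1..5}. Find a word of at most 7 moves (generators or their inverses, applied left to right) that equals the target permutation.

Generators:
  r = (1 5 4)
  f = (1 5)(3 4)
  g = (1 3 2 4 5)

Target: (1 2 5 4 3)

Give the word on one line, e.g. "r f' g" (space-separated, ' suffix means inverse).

  after g': (1 5 4 2 3)
  after r': (2 3 4)
  after r': (1 4 2 3 5)
  after g': (1 2)(3 4)
  after r: (1 2 5 4 3)

g' r' r' g' r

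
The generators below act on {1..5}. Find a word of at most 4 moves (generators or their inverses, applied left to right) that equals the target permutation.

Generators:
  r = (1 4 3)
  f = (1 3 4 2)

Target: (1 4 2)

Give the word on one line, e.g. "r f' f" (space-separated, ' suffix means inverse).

r f' f' r

  after r: (1 4 3)
  after f': (1 3 2 4)
  after f': (2 3 4)
  after r: (1 4 2)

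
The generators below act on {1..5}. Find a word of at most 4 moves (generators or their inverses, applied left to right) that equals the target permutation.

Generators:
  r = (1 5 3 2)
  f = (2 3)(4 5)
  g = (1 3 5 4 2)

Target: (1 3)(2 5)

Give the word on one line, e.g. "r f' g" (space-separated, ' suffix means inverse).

g' f'

  after g': (1 2 4 5 3)
  after f': (1 3)(2 5)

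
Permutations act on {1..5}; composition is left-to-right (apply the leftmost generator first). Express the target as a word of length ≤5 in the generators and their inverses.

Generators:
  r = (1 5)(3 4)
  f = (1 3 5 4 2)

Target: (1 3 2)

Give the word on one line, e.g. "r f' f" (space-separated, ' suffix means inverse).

f' f' r'

  after f': (1 2 4 5 3)
  after f': (1 4 3 2 5)
  after r': (1 3 2)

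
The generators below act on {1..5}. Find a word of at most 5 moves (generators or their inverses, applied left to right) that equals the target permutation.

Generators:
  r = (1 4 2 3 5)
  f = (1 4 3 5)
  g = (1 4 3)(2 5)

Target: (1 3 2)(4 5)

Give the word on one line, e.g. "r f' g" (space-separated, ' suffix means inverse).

r' r' f r'

  after r': (1 5 3 2 4)
  after r': (1 3 4 5 2)
  after f: (1 5 2 4)
  after r': (1 3 2)(4 5)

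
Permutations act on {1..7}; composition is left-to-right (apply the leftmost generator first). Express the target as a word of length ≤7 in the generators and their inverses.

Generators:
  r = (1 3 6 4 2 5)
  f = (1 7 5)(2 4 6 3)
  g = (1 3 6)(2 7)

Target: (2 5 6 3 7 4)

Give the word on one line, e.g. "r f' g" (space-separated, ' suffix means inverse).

  after f': (1 5 7)(2 3 6 4)
  after r: (2 6)(3 4 5 7)
  after g: (1 3 4 5 2)(6 7)
  after f': (1 6)(2 5 3)(4 7)
  after g: (2 5 6 3 7 4)

f' r g f' g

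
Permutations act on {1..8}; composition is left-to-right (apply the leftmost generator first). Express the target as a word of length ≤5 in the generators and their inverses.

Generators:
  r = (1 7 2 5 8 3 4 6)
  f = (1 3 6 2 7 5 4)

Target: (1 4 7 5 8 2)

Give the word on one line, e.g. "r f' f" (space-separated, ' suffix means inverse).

r f f

  after r: (1 7 2 5 8 3 4 6)
  after f: (1 5 8 6 3)(2 4)
  after f: (1 4 7 5 8 2)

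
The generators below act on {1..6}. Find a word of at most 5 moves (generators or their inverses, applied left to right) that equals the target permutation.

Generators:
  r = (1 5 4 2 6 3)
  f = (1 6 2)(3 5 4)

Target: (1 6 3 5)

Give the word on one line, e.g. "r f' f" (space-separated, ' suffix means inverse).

r r r f f

  after r: (1 5 4 2 6 3)
  after r: (1 4 6)(2 3 5)
  after r: (1 2)(3 4)(5 6)
  after f: (2 6 4 5)
  after f: (1 6 3 5)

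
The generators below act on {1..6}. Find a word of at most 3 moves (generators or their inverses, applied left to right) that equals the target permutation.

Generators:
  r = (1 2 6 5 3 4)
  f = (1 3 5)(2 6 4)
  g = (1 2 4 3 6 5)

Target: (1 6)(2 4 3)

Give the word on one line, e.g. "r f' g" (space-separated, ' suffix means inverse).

  after r: (1 2 6 5 3 4)
  after f: (1 6)(2 4 3)

r f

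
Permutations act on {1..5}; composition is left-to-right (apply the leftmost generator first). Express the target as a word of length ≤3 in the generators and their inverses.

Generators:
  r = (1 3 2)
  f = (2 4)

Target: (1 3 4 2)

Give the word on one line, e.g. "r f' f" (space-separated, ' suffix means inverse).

  after r: (1 3 2)
  after f': (1 3 4 2)

r f'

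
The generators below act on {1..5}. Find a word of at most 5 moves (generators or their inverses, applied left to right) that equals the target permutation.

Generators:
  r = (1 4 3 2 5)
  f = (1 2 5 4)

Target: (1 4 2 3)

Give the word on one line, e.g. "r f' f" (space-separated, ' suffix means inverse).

r f' r' f' f'

  after r: (1 4 3 2 5)
  after f': (1 5 4 3)
  after r': (1 2 3 5)
  after f': (2 3)(4 5)
  after f': (1 4 2 3)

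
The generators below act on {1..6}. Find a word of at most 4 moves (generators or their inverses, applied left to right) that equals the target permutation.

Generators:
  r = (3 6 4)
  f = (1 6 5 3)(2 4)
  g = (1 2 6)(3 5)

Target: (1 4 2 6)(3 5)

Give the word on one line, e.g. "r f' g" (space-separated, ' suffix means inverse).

  after f': (1 3 5 6)(2 4)
  after r': (1 4 2 6)(3 5)

f' r'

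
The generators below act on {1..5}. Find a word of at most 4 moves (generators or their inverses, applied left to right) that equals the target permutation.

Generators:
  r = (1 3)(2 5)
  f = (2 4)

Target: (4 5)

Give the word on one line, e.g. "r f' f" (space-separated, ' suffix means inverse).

r f r

  after r: (1 3)(2 5)
  after f: (1 3)(2 5 4)
  after r: (4 5)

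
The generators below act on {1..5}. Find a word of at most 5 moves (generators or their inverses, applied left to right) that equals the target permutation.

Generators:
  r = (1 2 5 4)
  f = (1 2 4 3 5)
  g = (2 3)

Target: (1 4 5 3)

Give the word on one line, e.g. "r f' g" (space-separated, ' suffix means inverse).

  after g': (2 3)
  after r': (1 4 5 2 3)
  after g': (1 4 5 3)

g' r' g'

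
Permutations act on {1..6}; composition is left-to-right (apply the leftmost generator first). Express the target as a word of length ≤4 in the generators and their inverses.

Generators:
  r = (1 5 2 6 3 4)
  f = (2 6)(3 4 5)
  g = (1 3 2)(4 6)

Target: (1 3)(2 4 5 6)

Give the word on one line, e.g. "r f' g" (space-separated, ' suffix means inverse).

f' g' f' r

  after f': (2 6)(3 5 4)
  after g': (1 2 4)(3 5 6)
  after f': (1 6 5 2 3 4)
  after r: (1 3)(2 4 5 6)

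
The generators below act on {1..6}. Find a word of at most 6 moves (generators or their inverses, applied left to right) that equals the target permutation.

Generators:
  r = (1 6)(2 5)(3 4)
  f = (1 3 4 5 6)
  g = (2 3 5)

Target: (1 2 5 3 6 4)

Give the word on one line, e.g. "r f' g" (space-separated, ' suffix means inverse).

  after f': (1 6 5 4 3)
  after r': (2 5 3 6)
  after f: (1 3)(2 6)(4 5)
  after g': (1 2 6 5 4 3)
  after f': (1 2 5 3 6 4)

f' r' f g' f'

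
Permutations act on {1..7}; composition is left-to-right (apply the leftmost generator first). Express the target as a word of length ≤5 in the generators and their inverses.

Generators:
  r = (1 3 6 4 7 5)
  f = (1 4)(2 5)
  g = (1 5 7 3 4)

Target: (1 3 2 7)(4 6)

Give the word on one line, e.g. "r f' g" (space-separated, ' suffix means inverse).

g' r' f r' f

  after g': (1 4 3 7 5)
  after r': (1 6 3 4)
  after f: (1 6 3)(2 5)
  after r': (1 3 5 2 7 4 6)
  after f: (1 3 2 7)(4 6)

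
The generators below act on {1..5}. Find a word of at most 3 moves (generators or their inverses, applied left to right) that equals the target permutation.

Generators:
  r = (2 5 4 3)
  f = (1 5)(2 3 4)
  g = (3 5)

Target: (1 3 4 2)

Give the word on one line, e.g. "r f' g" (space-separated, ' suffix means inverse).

r f' g

  after r: (2 5 4 3)
  after f': (1 5 3 4 2)
  after g: (1 3 4 2)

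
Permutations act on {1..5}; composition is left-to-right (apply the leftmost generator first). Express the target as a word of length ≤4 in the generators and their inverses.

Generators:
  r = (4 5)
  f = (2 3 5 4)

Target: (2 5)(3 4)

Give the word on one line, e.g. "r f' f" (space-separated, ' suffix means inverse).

  after f': (2 4 5 3)
  after f': (2 5)(3 4)

f' f'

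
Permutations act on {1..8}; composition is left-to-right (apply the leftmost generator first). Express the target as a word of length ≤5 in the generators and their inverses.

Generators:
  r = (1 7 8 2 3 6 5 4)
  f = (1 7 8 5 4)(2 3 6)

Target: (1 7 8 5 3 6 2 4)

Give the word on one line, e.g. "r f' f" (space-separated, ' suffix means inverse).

f' r f

  after f': (1 4 5 8 7)(2 6 3)
  after r: (2 5)
  after f: (1 7 8 5 3 6 2 4)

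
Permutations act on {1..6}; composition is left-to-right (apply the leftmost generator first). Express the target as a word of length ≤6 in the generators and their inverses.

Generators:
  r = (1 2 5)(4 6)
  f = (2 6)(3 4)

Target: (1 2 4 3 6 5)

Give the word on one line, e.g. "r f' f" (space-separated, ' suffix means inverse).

f r f f

  after f: (2 6)(3 4)
  after r: (1 2 4 3 6 5)
  after f: (1 6 5)(2 3)
  after f: (1 2 4 3 6 5)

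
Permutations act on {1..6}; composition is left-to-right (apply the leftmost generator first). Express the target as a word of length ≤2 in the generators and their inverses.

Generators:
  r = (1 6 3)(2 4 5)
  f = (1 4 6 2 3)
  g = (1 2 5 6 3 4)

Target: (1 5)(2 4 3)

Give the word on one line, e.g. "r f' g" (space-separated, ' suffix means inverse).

  after g: (1 2 5 6 3 4)
  after r': (1 5)(2 4 3)

g r'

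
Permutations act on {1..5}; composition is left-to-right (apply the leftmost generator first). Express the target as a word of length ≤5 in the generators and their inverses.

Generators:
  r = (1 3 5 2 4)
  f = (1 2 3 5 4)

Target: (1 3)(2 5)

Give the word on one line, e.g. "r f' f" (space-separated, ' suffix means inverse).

  after f': (1 4 5 3 2)
  after r': (1 2 4 3 5)
  after r': (1 5 4)
  after r': (1 3)(2 5)

f' r' r' r'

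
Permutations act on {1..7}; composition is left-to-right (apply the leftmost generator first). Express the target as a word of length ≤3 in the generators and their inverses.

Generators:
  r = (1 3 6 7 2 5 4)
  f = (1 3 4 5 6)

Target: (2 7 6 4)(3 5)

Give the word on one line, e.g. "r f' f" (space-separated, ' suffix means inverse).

  after f: (1 3 4 5 6)
  after r': (2 7 6 4)(3 5)

f r'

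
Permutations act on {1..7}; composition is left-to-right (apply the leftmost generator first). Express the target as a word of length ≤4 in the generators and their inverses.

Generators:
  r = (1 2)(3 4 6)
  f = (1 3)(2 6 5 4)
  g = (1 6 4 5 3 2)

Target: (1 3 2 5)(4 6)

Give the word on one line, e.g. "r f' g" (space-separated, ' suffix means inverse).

r' g f

  after r': (1 2)(3 6 4)
  after g: (2 6 5 3 4)
  after f: (1 3 2 5)(4 6)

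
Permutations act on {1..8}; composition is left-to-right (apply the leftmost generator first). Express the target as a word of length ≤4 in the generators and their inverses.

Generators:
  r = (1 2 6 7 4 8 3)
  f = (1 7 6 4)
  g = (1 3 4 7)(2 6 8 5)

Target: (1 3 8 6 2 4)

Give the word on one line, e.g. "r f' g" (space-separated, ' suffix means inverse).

  after r': (1 3 8 4 7 6 2)
  after f': (1 3 8 6 2 4)

r' f'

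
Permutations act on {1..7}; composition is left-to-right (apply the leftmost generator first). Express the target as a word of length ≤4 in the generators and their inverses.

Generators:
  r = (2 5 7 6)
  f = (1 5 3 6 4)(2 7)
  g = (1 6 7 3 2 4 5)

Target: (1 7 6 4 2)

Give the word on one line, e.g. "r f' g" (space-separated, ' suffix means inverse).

  after g: (1 6 7 3 2 4 5)
  after r: (1 2 4 7 3 5)
  after f: (1 7 6 4 2)

g r f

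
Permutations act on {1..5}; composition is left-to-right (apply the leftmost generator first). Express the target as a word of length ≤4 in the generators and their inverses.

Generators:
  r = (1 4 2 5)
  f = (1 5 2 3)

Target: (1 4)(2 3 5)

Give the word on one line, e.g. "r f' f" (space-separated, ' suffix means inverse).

r f f

  after r: (1 4 2 5)
  after f: (1 4 3)
  after f: (1 4)(2 3 5)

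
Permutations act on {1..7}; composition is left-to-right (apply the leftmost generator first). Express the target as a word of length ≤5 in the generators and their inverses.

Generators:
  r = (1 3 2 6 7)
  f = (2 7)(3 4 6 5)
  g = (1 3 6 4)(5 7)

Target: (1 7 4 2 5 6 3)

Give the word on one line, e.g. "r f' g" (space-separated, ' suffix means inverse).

f g g r' f

  after f: (2 7)(3 4 6 5)
  after g: (1 3)(2 5 6 7)
  after g: (1 6 5 4)(2 7)
  after r': (1 2 6 5 4 7 3)
  after f: (1 7 4 2 5 6 3)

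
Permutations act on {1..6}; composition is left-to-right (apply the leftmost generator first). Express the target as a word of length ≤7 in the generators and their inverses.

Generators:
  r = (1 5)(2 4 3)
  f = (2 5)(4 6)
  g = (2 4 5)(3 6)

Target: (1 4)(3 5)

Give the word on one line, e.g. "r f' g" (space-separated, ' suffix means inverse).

  after r': (1 5)(2 3 4)
  after g: (1 2 6 3 5)
  after r': (1 3)(2 6 4)
  after f': (1 3)(2 4 5)
  after r': (1 4)(3 5)

r' g r' f' r'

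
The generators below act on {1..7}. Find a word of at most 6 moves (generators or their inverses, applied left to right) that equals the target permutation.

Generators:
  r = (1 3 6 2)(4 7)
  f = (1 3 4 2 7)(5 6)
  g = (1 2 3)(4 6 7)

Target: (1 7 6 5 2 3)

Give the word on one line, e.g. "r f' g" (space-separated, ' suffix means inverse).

  after f': (1 7 2 4 3)(5 6)
  after f': (1 2 3 7 4)
  after f': (1 4 7 3 2)(5 6)
  after r: (1 7 6 5 2 3)

f' f' f' r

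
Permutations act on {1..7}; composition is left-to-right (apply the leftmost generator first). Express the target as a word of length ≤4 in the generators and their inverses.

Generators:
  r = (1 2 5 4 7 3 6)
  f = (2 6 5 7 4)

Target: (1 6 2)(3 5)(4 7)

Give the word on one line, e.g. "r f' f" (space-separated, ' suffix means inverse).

  after f: (2 6 5 7 4)
  after r: (1 2)(3 6 4 5)
  after f: (1 6 2)(3 5)(4 7)

f r f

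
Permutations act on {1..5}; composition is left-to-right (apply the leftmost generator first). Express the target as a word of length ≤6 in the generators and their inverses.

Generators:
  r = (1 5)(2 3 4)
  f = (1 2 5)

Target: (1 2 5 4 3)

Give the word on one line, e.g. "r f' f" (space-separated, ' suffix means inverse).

  after f': (1 5 2)
  after r: (2 5 3 4)
  after r: (1 5 4 3 2)
  after f': (1 2 5 4 3)

f' r r f'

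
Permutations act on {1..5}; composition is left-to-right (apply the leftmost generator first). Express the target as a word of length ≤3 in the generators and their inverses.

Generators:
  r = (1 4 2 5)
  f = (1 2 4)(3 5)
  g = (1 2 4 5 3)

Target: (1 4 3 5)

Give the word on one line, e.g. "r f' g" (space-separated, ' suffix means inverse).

r' g'

  after r': (1 5 2 4)
  after g': (1 4 3 5)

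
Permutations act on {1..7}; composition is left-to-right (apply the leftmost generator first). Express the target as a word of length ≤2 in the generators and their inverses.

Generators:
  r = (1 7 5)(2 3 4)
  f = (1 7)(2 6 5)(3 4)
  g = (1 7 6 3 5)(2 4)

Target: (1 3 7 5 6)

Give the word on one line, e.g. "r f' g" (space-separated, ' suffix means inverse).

g' g'

  after g': (1 5 3 6 7)(2 4)
  after g': (1 3 7 5 6)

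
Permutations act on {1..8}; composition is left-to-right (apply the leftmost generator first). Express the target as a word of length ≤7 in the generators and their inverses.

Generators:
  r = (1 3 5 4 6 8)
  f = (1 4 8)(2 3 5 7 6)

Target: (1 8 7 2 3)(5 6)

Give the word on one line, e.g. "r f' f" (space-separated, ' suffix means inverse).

r f' r' f' r

  after r: (1 3 5 4 6 8)
  after f': (1 2 6 4 7 5)
  after r': (1 2 4 7 3)(5 8 6)
  after f': (1 6 3 8 7 2)(4 5)
  after r: (1 8 7 2 3)(5 6)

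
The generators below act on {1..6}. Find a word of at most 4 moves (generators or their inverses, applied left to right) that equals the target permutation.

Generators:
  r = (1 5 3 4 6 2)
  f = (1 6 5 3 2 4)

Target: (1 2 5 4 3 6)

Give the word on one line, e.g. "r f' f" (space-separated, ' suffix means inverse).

  after r: (1 5 3 4 6 2)
  after f: (1 3)(2 6 4 5)
  after f: (1 2 5 4 3 6)

r f f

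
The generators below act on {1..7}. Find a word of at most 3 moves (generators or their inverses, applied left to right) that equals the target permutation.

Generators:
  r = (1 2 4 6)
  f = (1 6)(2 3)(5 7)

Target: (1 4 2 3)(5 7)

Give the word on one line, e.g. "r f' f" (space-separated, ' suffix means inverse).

f r'

  after f: (1 6)(2 3)(5 7)
  after r': (1 4 2 3)(5 7)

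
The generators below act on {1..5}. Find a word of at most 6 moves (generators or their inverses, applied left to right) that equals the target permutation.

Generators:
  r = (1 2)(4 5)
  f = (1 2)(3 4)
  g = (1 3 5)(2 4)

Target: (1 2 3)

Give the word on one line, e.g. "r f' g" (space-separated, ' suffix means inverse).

  after r': (1 2)(4 5)
  after f': (3 4 5)
  after r: (1 2)(3 5)
  after g': (1 4 2 5)
  after g': (1 2 3)

r' f' r g' g'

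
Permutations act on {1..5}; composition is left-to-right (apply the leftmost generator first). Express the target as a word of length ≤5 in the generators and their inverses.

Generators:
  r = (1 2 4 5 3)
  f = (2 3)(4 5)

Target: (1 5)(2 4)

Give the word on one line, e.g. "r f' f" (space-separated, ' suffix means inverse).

  after r': (1 3 5 4 2)
  after r': (1 5 2 3 4)
  after f': (1 4)(3 5)
  after r: (1 5)(2 4)

r' r' f' r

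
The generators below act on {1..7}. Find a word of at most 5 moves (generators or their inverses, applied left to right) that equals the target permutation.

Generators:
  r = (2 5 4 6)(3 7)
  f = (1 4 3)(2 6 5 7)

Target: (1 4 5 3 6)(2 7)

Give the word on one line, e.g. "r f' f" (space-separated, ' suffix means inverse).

f' f' r f r

  after f': (1 3 4)(2 7 5 6)
  after f': (1 4 3)(2 5)(6 7)
  after r: (1 6 3)(2 4 7)
  after f: (1 5 7 6)(2 3 4)
  after r: (1 4 5 3 6)(2 7)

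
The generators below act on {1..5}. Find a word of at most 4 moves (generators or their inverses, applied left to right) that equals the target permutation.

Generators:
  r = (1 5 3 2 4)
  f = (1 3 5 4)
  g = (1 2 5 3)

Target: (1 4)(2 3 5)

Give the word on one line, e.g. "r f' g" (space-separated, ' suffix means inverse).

g r

  after g: (1 2 5 3)
  after r: (1 4)(2 3 5)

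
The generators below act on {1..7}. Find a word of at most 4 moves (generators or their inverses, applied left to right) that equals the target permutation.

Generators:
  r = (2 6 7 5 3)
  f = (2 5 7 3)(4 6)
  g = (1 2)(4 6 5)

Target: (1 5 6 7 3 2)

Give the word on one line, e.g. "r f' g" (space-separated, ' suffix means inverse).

g f

  after g: (1 2)(4 6 5)
  after f: (1 5 6 7 3 2)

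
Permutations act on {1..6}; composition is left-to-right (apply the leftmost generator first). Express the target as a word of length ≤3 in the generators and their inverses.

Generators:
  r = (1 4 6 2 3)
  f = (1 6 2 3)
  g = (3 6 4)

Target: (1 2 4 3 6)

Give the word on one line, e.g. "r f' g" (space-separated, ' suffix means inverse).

r' r'

  after r': (1 3 2 6 4)
  after r': (1 2 4 3 6)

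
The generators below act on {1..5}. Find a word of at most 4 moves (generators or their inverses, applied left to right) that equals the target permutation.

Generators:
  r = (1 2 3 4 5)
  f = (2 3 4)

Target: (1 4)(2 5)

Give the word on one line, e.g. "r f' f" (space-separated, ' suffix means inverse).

r' f' r'

  after r': (1 5 4 3 2)
  after f': (1 5 3 4 2)
  after r': (1 4)(2 5)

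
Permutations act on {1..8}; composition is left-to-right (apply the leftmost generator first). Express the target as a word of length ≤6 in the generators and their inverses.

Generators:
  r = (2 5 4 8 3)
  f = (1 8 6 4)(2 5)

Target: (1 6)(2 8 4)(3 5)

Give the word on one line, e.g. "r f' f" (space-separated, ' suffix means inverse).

r' f' f' r'

  after r': (2 3 8 4 5)
  after f': (1 4 2 3)(6 8)
  after f': (1 6)(2 3 4 5)
  after r': (1 6)(2 8 4)(3 5)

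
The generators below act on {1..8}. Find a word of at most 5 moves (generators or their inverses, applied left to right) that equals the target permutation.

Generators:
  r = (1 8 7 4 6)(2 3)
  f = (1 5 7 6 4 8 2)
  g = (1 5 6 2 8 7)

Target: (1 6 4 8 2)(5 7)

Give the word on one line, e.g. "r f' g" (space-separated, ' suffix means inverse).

  after g': (1 7 8 2 6 5)
  after g': (1 8 6)(2 5 7)
  after f': (1 4 6 2)(7 8)
  after g: (1 4 2 5 6 8)
  after f': (1 6 4 8 2)(5 7)

g' g' f' g f'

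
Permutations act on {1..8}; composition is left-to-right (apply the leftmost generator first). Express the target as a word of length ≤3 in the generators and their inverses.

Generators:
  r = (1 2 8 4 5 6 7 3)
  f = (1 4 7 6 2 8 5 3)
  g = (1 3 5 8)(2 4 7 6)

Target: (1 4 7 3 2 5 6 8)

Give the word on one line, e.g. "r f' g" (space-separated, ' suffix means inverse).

  after g: (1 3 5 8)(2 4 7 6)
  after r': (1 7 5 2 8 3 4 6)
  after g': (1 4 7 3 2 5 6 8)

g r' g'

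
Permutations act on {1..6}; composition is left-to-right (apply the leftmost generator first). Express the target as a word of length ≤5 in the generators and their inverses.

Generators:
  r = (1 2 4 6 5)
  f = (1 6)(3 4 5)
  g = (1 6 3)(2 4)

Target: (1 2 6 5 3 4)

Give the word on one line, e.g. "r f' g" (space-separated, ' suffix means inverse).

g r f' g

  after g: (1 6 3)(2 4)
  after r: (1 5)(2 6 3)
  after f': (1 4 3 2)(5 6)
  after g: (1 2 6 5 3 4)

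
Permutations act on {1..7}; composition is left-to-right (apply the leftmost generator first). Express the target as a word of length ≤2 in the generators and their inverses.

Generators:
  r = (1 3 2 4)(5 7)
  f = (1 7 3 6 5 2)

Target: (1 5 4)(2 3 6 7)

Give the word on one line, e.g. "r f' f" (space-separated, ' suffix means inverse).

  after f: (1 7 3 6 5 2)
  after r: (1 5 4)(2 3 6 7)

f r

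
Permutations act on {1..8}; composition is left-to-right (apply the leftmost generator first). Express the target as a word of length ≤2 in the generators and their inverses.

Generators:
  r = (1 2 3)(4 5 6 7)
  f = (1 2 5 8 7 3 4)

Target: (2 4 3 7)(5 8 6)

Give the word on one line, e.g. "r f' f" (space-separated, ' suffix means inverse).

f r'

  after f: (1 2 5 8 7 3 4)
  after r': (2 4 3 7)(5 8 6)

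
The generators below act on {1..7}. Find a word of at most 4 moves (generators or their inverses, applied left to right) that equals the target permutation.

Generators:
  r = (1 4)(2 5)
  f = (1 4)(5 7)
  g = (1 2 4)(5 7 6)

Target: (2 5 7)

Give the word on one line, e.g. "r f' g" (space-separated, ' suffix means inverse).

  after r: (1 4)(2 5)
  after f: (2 7 5)
  after r': (1 4)(2 7)
  after f': (2 5 7)

r f r' f'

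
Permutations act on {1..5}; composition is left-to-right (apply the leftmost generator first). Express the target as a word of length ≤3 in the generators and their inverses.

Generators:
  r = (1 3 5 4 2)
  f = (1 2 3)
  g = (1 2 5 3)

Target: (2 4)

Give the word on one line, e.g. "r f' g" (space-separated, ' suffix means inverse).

  after r': (1 2 4 5 3)
  after g': (2 4)

r' g'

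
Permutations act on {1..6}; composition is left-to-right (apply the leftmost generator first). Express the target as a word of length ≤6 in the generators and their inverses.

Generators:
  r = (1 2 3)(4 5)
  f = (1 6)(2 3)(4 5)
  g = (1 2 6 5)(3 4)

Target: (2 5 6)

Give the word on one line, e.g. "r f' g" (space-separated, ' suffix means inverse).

g' g' r' f'

  after g': (1 5 6 2)(3 4)
  after g': (1 6)(2 5)
  after r': (1 6 3 2 4 5)
  after f': (2 5 6)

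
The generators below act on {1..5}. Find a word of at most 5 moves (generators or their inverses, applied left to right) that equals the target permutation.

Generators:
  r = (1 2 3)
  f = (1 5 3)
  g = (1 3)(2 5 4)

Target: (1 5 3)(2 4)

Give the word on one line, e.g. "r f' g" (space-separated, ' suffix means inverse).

  after g': (1 3)(2 4 5)
  after f': (1 5 2 4)
  after r: (1 5 3)(2 4)

g' f' r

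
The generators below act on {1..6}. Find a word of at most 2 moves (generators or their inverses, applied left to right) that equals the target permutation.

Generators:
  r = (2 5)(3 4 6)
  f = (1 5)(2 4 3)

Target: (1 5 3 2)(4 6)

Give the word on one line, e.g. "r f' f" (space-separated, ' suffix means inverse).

  after r: (2 5)(3 4 6)
  after f': (1 5 3 2)(4 6)

r f'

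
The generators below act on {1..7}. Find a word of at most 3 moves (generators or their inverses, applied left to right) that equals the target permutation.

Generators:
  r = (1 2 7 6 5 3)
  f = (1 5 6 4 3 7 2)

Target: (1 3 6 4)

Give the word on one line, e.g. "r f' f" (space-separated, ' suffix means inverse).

f r

  after f: (1 5 6 4 3 7 2)
  after r: (1 3 6 4)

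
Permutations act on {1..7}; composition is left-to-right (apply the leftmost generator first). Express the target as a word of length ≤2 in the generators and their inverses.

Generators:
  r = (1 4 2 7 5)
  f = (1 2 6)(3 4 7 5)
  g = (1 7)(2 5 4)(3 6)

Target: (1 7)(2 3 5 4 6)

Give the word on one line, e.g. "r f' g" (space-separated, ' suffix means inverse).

  after r': (1 5 7 2 4)
  after f': (1 7)(2 3 5 4 6)

r' f'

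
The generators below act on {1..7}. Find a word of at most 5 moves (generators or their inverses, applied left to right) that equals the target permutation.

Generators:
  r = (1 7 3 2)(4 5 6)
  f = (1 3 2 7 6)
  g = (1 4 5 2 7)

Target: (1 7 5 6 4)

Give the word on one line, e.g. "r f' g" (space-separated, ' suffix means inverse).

  after r': (1 2 3 7)(4 6 5)
  after f': (1 3 2)(4 7 6 5)
  after r': (1 7 5 6 4)

r' f' r'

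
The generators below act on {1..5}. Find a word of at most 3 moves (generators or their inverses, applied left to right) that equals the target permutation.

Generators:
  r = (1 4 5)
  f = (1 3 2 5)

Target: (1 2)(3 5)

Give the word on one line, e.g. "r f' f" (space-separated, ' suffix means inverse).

f f

  after f: (1 3 2 5)
  after f: (1 2)(3 5)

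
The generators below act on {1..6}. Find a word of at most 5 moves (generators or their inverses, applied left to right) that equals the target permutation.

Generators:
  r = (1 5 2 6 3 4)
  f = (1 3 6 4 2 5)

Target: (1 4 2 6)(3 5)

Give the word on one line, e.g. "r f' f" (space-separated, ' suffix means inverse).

f' f' r f

  after f': (1 5 2 4 6 3)
  after f': (1 2 6)(3 5 4)
  after r: (1 6 5)(2 3)
  after f: (1 4 2 6)(3 5)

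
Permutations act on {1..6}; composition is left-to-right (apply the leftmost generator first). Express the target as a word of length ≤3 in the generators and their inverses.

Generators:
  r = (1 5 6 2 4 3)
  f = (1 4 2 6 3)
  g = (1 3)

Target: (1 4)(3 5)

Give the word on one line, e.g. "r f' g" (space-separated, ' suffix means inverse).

  after g: (1 3)
  after r: (2 4 3 5 6)
  after f: (1 4)(3 5)

g r f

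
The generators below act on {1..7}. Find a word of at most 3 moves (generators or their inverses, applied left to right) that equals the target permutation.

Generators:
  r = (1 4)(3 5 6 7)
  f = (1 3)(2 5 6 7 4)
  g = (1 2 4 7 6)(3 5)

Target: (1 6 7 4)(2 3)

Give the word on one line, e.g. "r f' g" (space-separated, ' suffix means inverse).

  after f': (1 3)(2 4 7 6 5)
  after r: (1 5 2)(3 4)
  after f: (1 6 7 4)(2 3)

f' r f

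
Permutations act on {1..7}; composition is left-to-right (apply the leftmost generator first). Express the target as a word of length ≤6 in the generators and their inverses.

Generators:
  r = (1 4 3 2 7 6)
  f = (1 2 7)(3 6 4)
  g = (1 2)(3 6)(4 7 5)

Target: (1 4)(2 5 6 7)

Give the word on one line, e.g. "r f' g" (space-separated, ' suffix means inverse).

g r' f g' r'

  after g: (1 2)(3 6)(4 7 5)
  after r': (1 3 7 5)(2 6 4)
  after f: (1 6 3)(2 4 7 5)
  after g': (1 3 2 5)
  after r': (1 4)(2 5 6 7)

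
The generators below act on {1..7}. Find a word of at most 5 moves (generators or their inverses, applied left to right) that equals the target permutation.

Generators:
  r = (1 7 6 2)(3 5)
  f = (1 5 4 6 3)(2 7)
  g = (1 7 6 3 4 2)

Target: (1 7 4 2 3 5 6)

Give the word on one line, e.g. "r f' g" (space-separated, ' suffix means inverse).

  after g: (1 7 6 3 4 2)
  after f': (1 2 3 5)(4 7)
  after r: (2 5 7 4 6)
  after r: (1 7 4 2 3 5 6)

g f' r r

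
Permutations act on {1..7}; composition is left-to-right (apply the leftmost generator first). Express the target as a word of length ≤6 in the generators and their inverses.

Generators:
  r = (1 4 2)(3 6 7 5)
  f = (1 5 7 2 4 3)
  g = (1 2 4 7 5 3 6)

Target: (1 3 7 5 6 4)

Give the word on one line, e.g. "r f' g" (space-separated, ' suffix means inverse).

r' f' r g

  after r': (1 2 4)(3 5 7 6)
  after f': (1 7 6 4 3)
  after r: (1 5 3 4 6 2)
  after g: (1 3 7 5 6 4)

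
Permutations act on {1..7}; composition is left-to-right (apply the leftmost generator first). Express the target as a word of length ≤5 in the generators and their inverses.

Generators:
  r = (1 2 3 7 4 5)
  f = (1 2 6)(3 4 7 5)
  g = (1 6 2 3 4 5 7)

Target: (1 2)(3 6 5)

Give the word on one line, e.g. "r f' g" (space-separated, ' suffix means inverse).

f' r f'

  after f': (1 6 2)(3 5 7 4)
  after r: (1 6 3)(4 7 5)
  after f': (1 2)(3 6 5)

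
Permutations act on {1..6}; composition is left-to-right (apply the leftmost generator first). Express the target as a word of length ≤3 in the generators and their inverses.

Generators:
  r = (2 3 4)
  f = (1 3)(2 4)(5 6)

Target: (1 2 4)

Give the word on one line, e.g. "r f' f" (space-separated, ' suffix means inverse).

f' r f

  after f': (1 3)(2 4)(5 6)
  after r: (1 4 3)(5 6)
  after f: (1 2 4)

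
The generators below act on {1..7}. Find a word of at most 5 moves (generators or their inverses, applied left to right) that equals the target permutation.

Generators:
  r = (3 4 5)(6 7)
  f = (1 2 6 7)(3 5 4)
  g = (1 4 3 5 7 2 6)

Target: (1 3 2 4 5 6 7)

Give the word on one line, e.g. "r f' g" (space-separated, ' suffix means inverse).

  after g: (1 4 3 5 7 2 6)
  after g: (1 3 7 6 4 5 2)
  after r': (1 5 2)(3 6)
  after r': (1 4 3 7 6 5 2)
  after g: (1 3 2 4 5 6 7)

g g r' r' g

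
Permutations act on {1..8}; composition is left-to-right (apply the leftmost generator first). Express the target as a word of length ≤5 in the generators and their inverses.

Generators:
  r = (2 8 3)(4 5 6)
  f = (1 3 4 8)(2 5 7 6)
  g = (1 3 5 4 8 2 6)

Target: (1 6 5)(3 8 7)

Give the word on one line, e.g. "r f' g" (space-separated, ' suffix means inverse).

  after f': (1 8 4 3)(2 6 7 5)
  after r': (1 2 5 3)(4 8 6 7)
  after f': (1 6 5)(3 8 7)

f' r' f'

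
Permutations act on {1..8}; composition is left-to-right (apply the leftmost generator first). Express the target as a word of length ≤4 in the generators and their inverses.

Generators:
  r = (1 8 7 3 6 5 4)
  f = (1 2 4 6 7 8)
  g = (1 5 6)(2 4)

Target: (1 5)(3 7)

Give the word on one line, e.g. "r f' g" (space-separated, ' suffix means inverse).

r f g

  after r: (1 8 7 3 6 5 4)
  after f: (2 4)(3 7)(5 6)
  after g: (1 5)(3 7)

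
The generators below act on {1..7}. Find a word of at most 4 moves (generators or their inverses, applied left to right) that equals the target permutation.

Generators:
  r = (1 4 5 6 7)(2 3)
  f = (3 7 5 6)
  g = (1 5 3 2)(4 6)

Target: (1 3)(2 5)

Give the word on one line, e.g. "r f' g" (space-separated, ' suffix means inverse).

  after g': (1 2 3 5)(4 6)
  after g': (1 3)(2 5)

g' g'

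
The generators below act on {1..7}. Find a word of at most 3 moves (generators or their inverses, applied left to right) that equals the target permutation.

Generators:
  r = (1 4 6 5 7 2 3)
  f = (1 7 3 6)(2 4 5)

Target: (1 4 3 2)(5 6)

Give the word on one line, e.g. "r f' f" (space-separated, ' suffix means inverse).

f r f

  after f: (1 7 3 6)(2 4 5)
  after r: (1 2 6 4 7)(3 5)
  after f: (1 4 3 2)(5 6)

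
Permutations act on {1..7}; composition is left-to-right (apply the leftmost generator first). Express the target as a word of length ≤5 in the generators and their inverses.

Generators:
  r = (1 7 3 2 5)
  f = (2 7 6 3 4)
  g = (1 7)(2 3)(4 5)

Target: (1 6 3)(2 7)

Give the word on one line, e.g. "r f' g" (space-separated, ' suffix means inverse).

  after f: (2 7 6 3 4)
  after g': (1 7 6 2)(3 5 4)
  after f: (1 6 7 3 5 2)
  after r: (1 6 3)(2 7)

f g' f r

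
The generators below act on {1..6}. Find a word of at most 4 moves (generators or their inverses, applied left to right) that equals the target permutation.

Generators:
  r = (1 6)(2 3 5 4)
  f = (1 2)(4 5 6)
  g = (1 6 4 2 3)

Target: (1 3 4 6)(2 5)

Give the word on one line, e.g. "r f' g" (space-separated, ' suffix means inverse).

f r f'

  after f: (1 2)(4 5 6)
  after r: (1 3 5)(2 6)
  after f': (1 3 4 6)(2 5)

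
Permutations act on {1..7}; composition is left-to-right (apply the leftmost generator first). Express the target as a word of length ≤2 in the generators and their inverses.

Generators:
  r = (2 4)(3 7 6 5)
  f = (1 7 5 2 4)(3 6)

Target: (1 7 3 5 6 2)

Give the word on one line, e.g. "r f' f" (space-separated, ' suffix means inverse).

r f

  after r: (2 4)(3 7 6 5)
  after f: (1 7 3 5 6 2)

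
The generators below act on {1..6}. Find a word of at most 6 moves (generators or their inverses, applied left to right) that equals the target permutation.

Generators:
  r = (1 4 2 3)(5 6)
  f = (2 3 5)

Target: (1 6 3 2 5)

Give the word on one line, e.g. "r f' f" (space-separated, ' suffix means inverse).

  after f': (2 5 3)
  after r': (1 3 4)(2 6 5)
  after f': (1 2 6 3 4)
  after f': (1 5 3 4)(2 6)
  after r: (1 6 3 2 5)

f' r' f' f' r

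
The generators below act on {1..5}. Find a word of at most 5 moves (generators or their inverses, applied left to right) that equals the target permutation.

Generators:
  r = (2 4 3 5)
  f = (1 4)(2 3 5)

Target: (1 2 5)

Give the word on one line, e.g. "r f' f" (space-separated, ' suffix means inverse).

r r f' r'

  after r: (2 4 3 5)
  after r: (2 3)(4 5)
  after f': (1 4 3 5)
  after r': (1 2 5)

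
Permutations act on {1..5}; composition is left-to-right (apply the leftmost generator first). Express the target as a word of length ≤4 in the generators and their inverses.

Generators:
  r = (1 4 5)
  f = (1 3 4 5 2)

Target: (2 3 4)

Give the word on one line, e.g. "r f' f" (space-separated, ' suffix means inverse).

f f r r

  after f: (1 3 4 5 2)
  after f: (1 4 2 3 5)
  after r: (1 5 4 2 3)
  after r: (2 3 4)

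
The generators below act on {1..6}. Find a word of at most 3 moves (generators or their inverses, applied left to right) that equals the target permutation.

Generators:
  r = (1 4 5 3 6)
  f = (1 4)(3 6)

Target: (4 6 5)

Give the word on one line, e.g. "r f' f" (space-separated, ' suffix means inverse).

  after f': (1 4)(3 6)
  after r': (4 6 5)

f' r'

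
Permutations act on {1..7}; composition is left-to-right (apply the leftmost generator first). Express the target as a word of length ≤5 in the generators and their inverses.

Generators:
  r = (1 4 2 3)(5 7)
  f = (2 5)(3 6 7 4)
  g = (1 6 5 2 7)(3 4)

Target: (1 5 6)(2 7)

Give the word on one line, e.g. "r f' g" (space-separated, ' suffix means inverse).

r r g'

  after r: (1 4 2 3)(5 7)
  after r: (1 2)(3 4)
  after g': (1 5 6)(2 7)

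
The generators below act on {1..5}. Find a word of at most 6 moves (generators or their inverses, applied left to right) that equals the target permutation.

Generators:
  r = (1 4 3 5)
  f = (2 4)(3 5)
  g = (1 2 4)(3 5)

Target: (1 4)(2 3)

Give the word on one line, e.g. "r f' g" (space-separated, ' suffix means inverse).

f' g r' f'

  after f': (2 4)(3 5)
  after g: (1 2)
  after r': (1 2 5 3 4)
  after f': (1 4)(2 3)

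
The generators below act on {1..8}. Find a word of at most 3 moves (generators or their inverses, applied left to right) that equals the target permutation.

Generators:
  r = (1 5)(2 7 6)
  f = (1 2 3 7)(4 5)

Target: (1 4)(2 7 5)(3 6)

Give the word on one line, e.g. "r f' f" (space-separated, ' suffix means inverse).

  after r': (1 5)(2 6 7)
  after f': (1 4 5 7)(2 6 3)
  after r': (1 4)(2 7 5)(3 6)

r' f' r'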